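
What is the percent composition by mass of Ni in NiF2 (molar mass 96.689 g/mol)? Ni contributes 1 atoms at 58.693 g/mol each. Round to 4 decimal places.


pct = 100 * (n_elem * M_elem) / M_total
mass_contribution = 1 * 58.693 = 58.693 g/mol
pct = 100 * 58.693 / 96.689
pct = 60.7028721 %, rounded to 4 dp:

60.7029 %


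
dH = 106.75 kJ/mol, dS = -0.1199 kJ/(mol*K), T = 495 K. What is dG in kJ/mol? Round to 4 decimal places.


Gibbs: dG = dH - T*dS (consistent units, dS already in kJ/(mol*K)).
T*dS = 495 * -0.1199 = -59.3505
dG = 106.75 - (-59.3505)
dG = 166.1005 kJ/mol, rounded to 4 dp:

166.1005 kJ/mol


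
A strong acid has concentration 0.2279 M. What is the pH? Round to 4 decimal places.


A strong acid dissociates completely, so [H+] equals the given concentration.
pH = -log10([H+]) = -log10(0.2279)
pH = 0.64225567, rounded to 4 dp:

0.6423


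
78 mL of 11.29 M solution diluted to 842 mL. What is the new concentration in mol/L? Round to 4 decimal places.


Dilution: M1*V1 = M2*V2, solve for M2.
M2 = M1*V1 / V2
M2 = 11.29 * 78 / 842
M2 = 880.62 / 842
M2 = 1.04586698 mol/L, rounded to 4 dp:

1.0459 mol/L


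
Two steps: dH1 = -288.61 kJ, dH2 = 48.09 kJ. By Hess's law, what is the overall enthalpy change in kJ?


Hess's law: enthalpy is a state function, so add the step enthalpies.
dH_total = dH1 + dH2 = -288.61 + (48.09)
dH_total = -240.52 kJ:

-240.52 kJ


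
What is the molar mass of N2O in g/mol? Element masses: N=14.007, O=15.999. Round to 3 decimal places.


M = sum(count * atomic_mass) over atoms.
M = 2*14.007 + 1*15.999
M = 28.014 + 15.999
M = 44.013 g/mol, rounded to 3 dp:

44.013 g/mol


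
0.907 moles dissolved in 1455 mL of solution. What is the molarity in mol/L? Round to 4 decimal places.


Convert volume to liters: V_L = V_mL / 1000.
V_L = 1455 / 1000 = 1.455 L
M = n / V_L = 0.907 / 1.455
M = 0.6233677 mol/L, rounded to 4 dp:

0.6234 mol/L


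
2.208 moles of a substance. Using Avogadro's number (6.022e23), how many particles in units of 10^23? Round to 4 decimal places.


N = n * NA, then divide by 1e23 for the requested units.
N / 1e23 = n * 6.022
N / 1e23 = 2.208 * 6.022
N / 1e23 = 13.296576, rounded to 4 dp:

13.2966


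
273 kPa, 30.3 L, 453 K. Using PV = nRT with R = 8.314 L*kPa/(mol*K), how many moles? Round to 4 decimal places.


PV = nRT, solve for n = PV / (RT).
PV = 273 * 30.3 = 8271.9
RT = 8.314 * 453 = 3766.242
n = 8271.9 / 3766.242
n = 2.19632727 mol, rounded to 4 dp:

2.1963 mol


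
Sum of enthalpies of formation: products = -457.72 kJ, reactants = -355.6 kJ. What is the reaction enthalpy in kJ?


dH_rxn = sum(dH_f products) - sum(dH_f reactants)
dH_rxn = -457.72 - (-355.6)
dH_rxn = -102.12 kJ:

-102.12 kJ


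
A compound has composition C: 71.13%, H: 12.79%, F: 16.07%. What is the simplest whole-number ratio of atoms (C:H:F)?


Assume 100 g of compound, divide each mass% by atomic mass to get moles, then normalize by the smallest to get a raw atom ratio.
Moles per 100 g: C: 71.13/12.011 = 5.9221, H: 12.79/1.008 = 12.6885, F: 16.07/18.998 = 0.8459
Raw ratio (divide by min = 0.8459): C: 7.001, H: 15.0, F: 1.0
Multiply by 1 to clear fractions: C: 7.001 ~= 7, H: 15.0 ~= 15, F: 1.0 ~= 1
Reduce by GCD to get the simplest whole-number ratio:

7:15:1


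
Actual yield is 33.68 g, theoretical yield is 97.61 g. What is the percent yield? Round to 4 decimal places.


% yield = 100 * actual / theoretical
% yield = 100 * 33.68 / 97.61
% yield = 34.50466141 %, rounded to 4 dp:

34.5047 %


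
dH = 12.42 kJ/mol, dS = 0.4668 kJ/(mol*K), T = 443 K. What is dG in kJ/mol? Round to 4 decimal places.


Gibbs: dG = dH - T*dS (consistent units, dS already in kJ/(mol*K)).
T*dS = 443 * 0.4668 = 206.7924
dG = 12.42 - (206.7924)
dG = -194.3724 kJ/mol, rounded to 4 dp:

-194.3724 kJ/mol


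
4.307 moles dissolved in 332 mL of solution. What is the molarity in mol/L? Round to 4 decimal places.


Convert volume to liters: V_L = V_mL / 1000.
V_L = 332 / 1000 = 0.332 L
M = n / V_L = 4.307 / 0.332
M = 12.97289157 mol/L, rounded to 4 dp:

12.9729 mol/L


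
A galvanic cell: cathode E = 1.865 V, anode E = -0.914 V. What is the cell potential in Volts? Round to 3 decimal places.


Standard cell potential: E_cell = E_cathode - E_anode.
E_cell = 1.865 - (-0.914)
E_cell = 2.779 V, rounded to 3 dp:

2.779 V


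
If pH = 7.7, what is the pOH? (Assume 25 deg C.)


At 25 deg C, pH + pOH = 14.
pOH = 14 - pH = 14 - 7.7
pOH = 6.3:

6.30


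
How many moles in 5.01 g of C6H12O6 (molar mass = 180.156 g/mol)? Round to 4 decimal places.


n = mass / M
n = 5.01 / 180.156
n = 0.02780923 mol, rounded to 4 dp:

0.0278 mol


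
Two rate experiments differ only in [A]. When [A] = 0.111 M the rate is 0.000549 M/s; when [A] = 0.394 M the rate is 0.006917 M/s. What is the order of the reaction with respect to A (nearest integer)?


Rate is proportional to [A]^n, so rate2/rate1 = ([A]2/[A]1)^n. Take logs to solve for n.
rate2/rate1 = 0.006917 / 0.000549 = 12.5993
[A]2/[A]1 = 0.394 / 0.111 = 3.5495
n = ln(12.5993) / ln(3.5495) = 2.0
Nearest integer order:

2


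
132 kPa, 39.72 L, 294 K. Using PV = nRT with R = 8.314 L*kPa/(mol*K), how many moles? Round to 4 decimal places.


PV = nRT, solve for n = PV / (RT).
PV = 132 * 39.72 = 5243.04
RT = 8.314 * 294 = 2444.316
n = 5243.04 / 2444.316
n = 2.14499271 mol, rounded to 4 dp:

2.1450 mol


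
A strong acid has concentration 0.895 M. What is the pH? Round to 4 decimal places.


A strong acid dissociates completely, so [H+] equals the given concentration.
pH = -log10([H+]) = -log10(0.895)
pH = 0.04817696, rounded to 4 dp:

0.0482


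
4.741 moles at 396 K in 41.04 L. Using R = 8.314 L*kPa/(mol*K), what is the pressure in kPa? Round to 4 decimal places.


PV = nRT, solve for P = nRT / V.
nRT = 4.741 * 8.314 * 396 = 15609.0029
P = 15609.0029 / 41.04
P = 380.33632797 kPa, rounded to 4 dp:

380.3363 kPa


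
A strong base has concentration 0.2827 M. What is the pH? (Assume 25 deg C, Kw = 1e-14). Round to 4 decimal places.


A strong base dissociates completely, so [OH-] equals the given concentration.
pOH = -log10([OH-]) = -log10(0.2827) = 0.548674
pH = 14 - pOH = 14 - 0.548674
pH = 13.451326, rounded to 4 dp:

13.4513


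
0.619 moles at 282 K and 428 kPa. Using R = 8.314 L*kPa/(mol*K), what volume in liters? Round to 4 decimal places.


PV = nRT, solve for V = nRT / P.
nRT = 0.619 * 8.314 * 282 = 1451.2752
V = 1451.2752 / 428
V = 3.39082991 L, rounded to 4 dp:

3.3908 L


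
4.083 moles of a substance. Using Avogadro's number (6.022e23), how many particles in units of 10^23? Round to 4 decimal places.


N = n * NA, then divide by 1e23 for the requested units.
N / 1e23 = n * 6.022
N / 1e23 = 4.083 * 6.022
N / 1e23 = 24.587826, rounded to 4 dp:

24.5878


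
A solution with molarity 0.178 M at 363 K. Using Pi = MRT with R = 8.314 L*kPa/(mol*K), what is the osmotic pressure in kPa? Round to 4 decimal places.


Osmotic pressure (van't Hoff): Pi = M*R*T.
RT = 8.314 * 363 = 3017.982
Pi = 0.178 * 3017.982
Pi = 537.200796 kPa, rounded to 4 dp:

537.2008 kPa


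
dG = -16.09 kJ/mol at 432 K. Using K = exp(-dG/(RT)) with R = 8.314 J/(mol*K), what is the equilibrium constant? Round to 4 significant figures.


dG is in kJ/mol; multiply by 1000 to match R in J/(mol*K).
RT = 8.314 * 432 = 3591.648 J/mol
exponent = -dG*1000 / (RT) = -(-16.09*1000) / 3591.648 = 4.47983767
K = exp(4.47983767)
K = 88.220351, rounded to 4 significant figures:

88.22


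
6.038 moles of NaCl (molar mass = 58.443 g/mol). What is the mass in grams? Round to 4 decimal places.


mass = n * M
mass = 6.038 * 58.443
mass = 352.878834 g, rounded to 4 dp:

352.8788 g


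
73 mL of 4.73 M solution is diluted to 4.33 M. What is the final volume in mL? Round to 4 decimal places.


Dilution: M1*V1 = M2*V2, solve for V2.
V2 = M1*V1 / M2
V2 = 4.73 * 73 / 4.33
V2 = 345.29 / 4.33
V2 = 79.74364896 mL, rounded to 4 dp:

79.7436 mL


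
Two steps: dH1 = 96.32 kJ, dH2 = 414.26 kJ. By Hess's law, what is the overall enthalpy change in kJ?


Hess's law: enthalpy is a state function, so add the step enthalpies.
dH_total = dH1 + dH2 = 96.32 + (414.26)
dH_total = 510.58 kJ:

510.58 kJ


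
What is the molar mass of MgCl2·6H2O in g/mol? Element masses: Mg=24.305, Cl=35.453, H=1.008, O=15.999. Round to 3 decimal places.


M = sum(count * atomic_mass) over atoms.
M = 1*24.305 + 2*35.453 + 12*1.008 + 6*15.999
M = 24.305 + 70.906 + 12.096 + 95.994
M = 203.301 g/mol, rounded to 3 dp:

203.301 g/mol


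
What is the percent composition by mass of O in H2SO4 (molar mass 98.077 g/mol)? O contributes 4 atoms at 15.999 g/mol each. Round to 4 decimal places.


pct = 100 * (n_elem * M_elem) / M_total
mass_contribution = 4 * 15.999 = 63.996 g/mol
pct = 100 * 63.996 / 98.077
pct = 65.25077235 %, rounded to 4 dp:

65.2508 %


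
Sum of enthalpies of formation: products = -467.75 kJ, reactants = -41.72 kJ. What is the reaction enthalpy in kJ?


dH_rxn = sum(dH_f products) - sum(dH_f reactants)
dH_rxn = -467.75 - (-41.72)
dH_rxn = -426.03 kJ:

-426.03 kJ


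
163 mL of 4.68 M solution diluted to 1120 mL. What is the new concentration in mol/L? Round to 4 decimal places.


Dilution: M1*V1 = M2*V2, solve for M2.
M2 = M1*V1 / V2
M2 = 4.68 * 163 / 1120
M2 = 762.84 / 1120
M2 = 0.68110714 mol/L, rounded to 4 dp:

0.6811 mol/L


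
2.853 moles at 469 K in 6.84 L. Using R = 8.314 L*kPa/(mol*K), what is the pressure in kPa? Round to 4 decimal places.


PV = nRT, solve for P = nRT / V.
nRT = 2.853 * 8.314 * 469 = 11124.6059
P = 11124.6059 / 6.84
P = 1626.40437135 kPa, rounded to 4 dp:

1626.4044 kPa


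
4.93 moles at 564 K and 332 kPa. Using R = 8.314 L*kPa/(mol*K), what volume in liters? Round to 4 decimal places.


PV = nRT, solve for V = nRT / P.
nRT = 4.93 * 8.314 * 564 = 23117.2433
V = 23117.2433 / 332
V = 69.6302509 L, rounded to 4 dp:

69.6303 L


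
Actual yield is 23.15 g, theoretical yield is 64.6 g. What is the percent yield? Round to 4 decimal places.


% yield = 100 * actual / theoretical
% yield = 100 * 23.15 / 64.6
% yield = 35.83591331 %, rounded to 4 dp:

35.8359 %


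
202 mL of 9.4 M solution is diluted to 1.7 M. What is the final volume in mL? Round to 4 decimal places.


Dilution: M1*V1 = M2*V2, solve for V2.
V2 = M1*V1 / M2
V2 = 9.4 * 202 / 1.7
V2 = 1898.8 / 1.7
V2 = 1116.94117647 mL, rounded to 4 dp:

1116.9412 mL


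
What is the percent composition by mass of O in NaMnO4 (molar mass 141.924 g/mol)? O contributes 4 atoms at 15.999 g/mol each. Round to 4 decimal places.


pct = 100 * (n_elem * M_elem) / M_total
mass_contribution = 4 * 15.999 = 63.996 g/mol
pct = 100 * 63.996 / 141.924
pct = 45.09173924 %, rounded to 4 dp:

45.0917 %


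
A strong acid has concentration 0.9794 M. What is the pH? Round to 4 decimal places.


A strong acid dissociates completely, so [H+] equals the given concentration.
pH = -log10([H+]) = -log10(0.9794)
pH = 0.0090399, rounded to 4 dp:

0.0090


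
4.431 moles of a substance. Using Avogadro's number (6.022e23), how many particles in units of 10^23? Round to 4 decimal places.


N = n * NA, then divide by 1e23 for the requested units.
N / 1e23 = n * 6.022
N / 1e23 = 4.431 * 6.022
N / 1e23 = 26.683482, rounded to 4 dp:

26.6835


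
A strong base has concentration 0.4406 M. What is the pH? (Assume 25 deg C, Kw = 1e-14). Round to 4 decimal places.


A strong base dissociates completely, so [OH-] equals the given concentration.
pOH = -log10([OH-]) = -log10(0.4406) = 0.355956
pH = 14 - pOH = 14 - 0.355956
pH = 13.644044, rounded to 4 dp:

13.6440


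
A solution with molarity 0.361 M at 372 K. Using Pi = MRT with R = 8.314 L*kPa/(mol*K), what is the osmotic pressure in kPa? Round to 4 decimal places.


Osmotic pressure (van't Hoff): Pi = M*R*T.
RT = 8.314 * 372 = 3092.808
Pi = 0.361 * 3092.808
Pi = 1116.503688 kPa, rounded to 4 dp:

1116.5037 kPa


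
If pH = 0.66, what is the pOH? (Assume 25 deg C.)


At 25 deg C, pH + pOH = 14.
pOH = 14 - pH = 14 - 0.66
pOH = 13.34:

13.34


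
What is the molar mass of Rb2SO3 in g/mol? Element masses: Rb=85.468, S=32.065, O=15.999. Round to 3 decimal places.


M = sum(count * atomic_mass) over atoms.
M = 2*85.468 + 1*32.065 + 3*15.999
M = 170.936 + 32.065 + 47.997
M = 250.998 g/mol, rounded to 3 dp:

250.998 g/mol


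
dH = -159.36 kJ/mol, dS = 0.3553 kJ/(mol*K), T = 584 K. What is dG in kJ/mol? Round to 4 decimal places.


Gibbs: dG = dH - T*dS (consistent units, dS already in kJ/(mol*K)).
T*dS = 584 * 0.3553 = 207.4952
dG = -159.36 - (207.4952)
dG = -366.8552 kJ/mol, rounded to 4 dp:

-366.8552 kJ/mol


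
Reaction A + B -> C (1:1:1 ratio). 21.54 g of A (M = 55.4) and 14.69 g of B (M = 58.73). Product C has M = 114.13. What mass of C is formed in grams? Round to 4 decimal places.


Find moles of each reactant; the smaller value is the limiting reagent in a 1:1:1 reaction, so moles_C equals moles of the limiter.
n_A = mass_A / M_A = 21.54 / 55.4 = 0.388809 mol
n_B = mass_B / M_B = 14.69 / 58.73 = 0.250128 mol
Limiting reagent: B (smaller), n_limiting = 0.250128 mol
mass_C = n_limiting * M_C = 0.250128 * 114.13
mass_C = 28.54710864 g, rounded to 4 dp:

28.5471 g


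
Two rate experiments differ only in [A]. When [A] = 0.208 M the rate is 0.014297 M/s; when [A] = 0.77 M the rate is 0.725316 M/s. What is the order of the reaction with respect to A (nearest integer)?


Rate is proportional to [A]^n, so rate2/rate1 = ([A]2/[A]1)^n. Take logs to solve for n.
rate2/rate1 = 0.725316 / 0.014297 = 50.732
[A]2/[A]1 = 0.77 / 0.208 = 3.7019
n = ln(50.732) / ln(3.7019) = 3.0
Nearest integer order:

3


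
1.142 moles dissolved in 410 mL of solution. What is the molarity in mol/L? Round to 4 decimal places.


Convert volume to liters: V_L = V_mL / 1000.
V_L = 410 / 1000 = 0.41 L
M = n / V_L = 1.142 / 0.41
M = 2.78536585 mol/L, rounded to 4 dp:

2.7854 mol/L


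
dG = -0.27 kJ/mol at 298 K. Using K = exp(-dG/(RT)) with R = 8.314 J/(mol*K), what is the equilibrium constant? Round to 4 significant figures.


dG is in kJ/mol; multiply by 1000 to match R in J/(mol*K).
RT = 8.314 * 298 = 2477.572 J/mol
exponent = -dG*1000 / (RT) = -(-0.27*1000) / 2477.572 = 0.10897766
K = exp(0.10897766)
K = 1.1151374, rounded to 4 significant figures:

1.115


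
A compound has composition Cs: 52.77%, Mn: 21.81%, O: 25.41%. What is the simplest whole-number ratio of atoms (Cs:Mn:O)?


Assume 100 g of compound, divide each mass% by atomic mass to get moles, then normalize by the smallest to get a raw atom ratio.
Moles per 100 g: Cs: 52.77/132.905 = 0.3971, Mn: 21.81/54.938 = 0.397, O: 25.41/15.999 = 1.5882
Raw ratio (divide by min = 0.397): Cs: 1.0, Mn: 1.0, O: 4.001
Multiply by 1 to clear fractions: Cs: 1.0 ~= 1, Mn: 1.0 ~= 1, O: 4.001 ~= 4
Reduce by GCD to get the simplest whole-number ratio:

1:1:4


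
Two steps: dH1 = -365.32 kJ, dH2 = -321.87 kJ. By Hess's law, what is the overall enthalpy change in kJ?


Hess's law: enthalpy is a state function, so add the step enthalpies.
dH_total = dH1 + dH2 = -365.32 + (-321.87)
dH_total = -687.19 kJ:

-687.19 kJ


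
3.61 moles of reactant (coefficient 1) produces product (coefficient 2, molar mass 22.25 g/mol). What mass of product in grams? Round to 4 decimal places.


Use the coefficient ratio to convert reactant moles to product moles, then multiply by the product's molar mass.
moles_P = moles_R * (coeff_P / coeff_R) = 3.61 * (2/1) = 7.22
mass_P = moles_P * M_P = 7.22 * 22.25
mass_P = 160.645 g, rounded to 4 dp:

160.6450 g


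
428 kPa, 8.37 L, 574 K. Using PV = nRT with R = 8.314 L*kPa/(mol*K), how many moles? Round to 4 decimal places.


PV = nRT, solve for n = PV / (RT).
PV = 428 * 8.37 = 3582.36
RT = 8.314 * 574 = 4772.236
n = 3582.36 / 4772.236
n = 0.75066698 mol, rounded to 4 dp:

0.7507 mol


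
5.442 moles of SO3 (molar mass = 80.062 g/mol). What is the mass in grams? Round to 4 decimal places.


mass = n * M
mass = 5.442 * 80.062
mass = 435.697404 g, rounded to 4 dp:

435.6974 g


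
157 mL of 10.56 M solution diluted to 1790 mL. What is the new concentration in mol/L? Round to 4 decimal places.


Dilution: M1*V1 = M2*V2, solve for M2.
M2 = M1*V1 / V2
M2 = 10.56 * 157 / 1790
M2 = 1657.92 / 1790
M2 = 0.92621229 mol/L, rounded to 4 dp:

0.9262 mol/L


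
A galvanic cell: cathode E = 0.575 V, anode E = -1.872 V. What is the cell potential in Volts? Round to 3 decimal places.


Standard cell potential: E_cell = E_cathode - E_anode.
E_cell = 0.575 - (-1.872)
E_cell = 2.447 V, rounded to 3 dp:

2.447 V


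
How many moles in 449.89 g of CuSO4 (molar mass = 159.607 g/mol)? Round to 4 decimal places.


n = mass / M
n = 449.89 / 159.607
n = 2.81873602 mol, rounded to 4 dp:

2.8187 mol


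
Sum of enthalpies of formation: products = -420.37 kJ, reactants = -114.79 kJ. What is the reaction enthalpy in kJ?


dH_rxn = sum(dH_f products) - sum(dH_f reactants)
dH_rxn = -420.37 - (-114.79)
dH_rxn = -305.58 kJ:

-305.58 kJ


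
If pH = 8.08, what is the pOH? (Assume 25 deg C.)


At 25 deg C, pH + pOH = 14.
pOH = 14 - pH = 14 - 8.08
pOH = 5.92:

5.92


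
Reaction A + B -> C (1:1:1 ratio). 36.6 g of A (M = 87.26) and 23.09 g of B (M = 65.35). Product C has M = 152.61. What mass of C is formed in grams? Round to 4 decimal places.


Find moles of each reactant; the smaller value is the limiting reagent in a 1:1:1 reaction, so moles_C equals moles of the limiter.
n_A = mass_A / M_A = 36.6 / 87.26 = 0.419436 mol
n_B = mass_B / M_B = 23.09 / 65.35 = 0.353328 mol
Limiting reagent: B (smaller), n_limiting = 0.353328 mol
mass_C = n_limiting * M_C = 0.353328 * 152.61
mass_C = 53.92138608 g, rounded to 4 dp:

53.9214 g


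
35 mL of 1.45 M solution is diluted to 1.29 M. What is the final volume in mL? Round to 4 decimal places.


Dilution: M1*V1 = M2*V2, solve for V2.
V2 = M1*V1 / M2
V2 = 1.45 * 35 / 1.29
V2 = 50.75 / 1.29
V2 = 39.34108527 mL, rounded to 4 dp:

39.3411 mL


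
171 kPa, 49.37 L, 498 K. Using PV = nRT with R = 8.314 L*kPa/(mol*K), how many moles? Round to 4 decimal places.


PV = nRT, solve for n = PV / (RT).
PV = 171 * 49.37 = 8442.27
RT = 8.314 * 498 = 4140.372
n = 8442.27 / 4140.372
n = 2.03901244 mol, rounded to 4 dp:

2.0390 mol


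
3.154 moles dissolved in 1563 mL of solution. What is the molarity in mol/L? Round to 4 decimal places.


Convert volume to liters: V_L = V_mL / 1000.
V_L = 1563 / 1000 = 1.563 L
M = n / V_L = 3.154 / 1.563
M = 2.01791427 mol/L, rounded to 4 dp:

2.0179 mol/L


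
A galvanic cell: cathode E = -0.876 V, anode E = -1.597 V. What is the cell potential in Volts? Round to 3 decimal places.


Standard cell potential: E_cell = E_cathode - E_anode.
E_cell = -0.876 - (-1.597)
E_cell = 0.721 V, rounded to 3 dp:

0.721 V


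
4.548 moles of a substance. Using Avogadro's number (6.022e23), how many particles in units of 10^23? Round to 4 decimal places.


N = n * NA, then divide by 1e23 for the requested units.
N / 1e23 = n * 6.022
N / 1e23 = 4.548 * 6.022
N / 1e23 = 27.388056, rounded to 4 dp:

27.3881


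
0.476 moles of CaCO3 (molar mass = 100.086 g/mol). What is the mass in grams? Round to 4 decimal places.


mass = n * M
mass = 0.476 * 100.086
mass = 47.640936 g, rounded to 4 dp:

47.6409 g


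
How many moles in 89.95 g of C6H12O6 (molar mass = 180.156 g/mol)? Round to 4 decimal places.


n = mass / M
n = 89.95 / 180.156
n = 0.4992895 mol, rounded to 4 dp:

0.4993 mol


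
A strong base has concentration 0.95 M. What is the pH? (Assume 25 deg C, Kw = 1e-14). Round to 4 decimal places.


A strong base dissociates completely, so [OH-] equals the given concentration.
pOH = -log10([OH-]) = -log10(0.95) = 0.022276
pH = 14 - pOH = 14 - 0.022276
pH = 13.977724, rounded to 4 dp:

13.9777


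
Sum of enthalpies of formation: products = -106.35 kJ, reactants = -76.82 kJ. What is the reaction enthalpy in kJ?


dH_rxn = sum(dH_f products) - sum(dH_f reactants)
dH_rxn = -106.35 - (-76.82)
dH_rxn = -29.53 kJ:

-29.53 kJ


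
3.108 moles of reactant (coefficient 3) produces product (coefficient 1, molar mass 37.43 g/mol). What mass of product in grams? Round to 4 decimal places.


Use the coefficient ratio to convert reactant moles to product moles, then multiply by the product's molar mass.
moles_P = moles_R * (coeff_P / coeff_R) = 3.108 * (1/3) = 1.036
mass_P = moles_P * M_P = 1.036 * 37.43
mass_P = 38.77748 g, rounded to 4 dp:

38.7775 g


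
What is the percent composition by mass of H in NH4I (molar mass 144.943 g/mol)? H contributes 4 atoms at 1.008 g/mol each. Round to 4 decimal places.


pct = 100 * (n_elem * M_elem) / M_total
mass_contribution = 4 * 1.008 = 4.032 g/mol
pct = 100 * 4.032 / 144.943
pct = 2.78178318 %, rounded to 4 dp:

2.7818 %


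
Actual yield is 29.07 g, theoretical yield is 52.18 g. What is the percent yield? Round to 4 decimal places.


% yield = 100 * actual / theoretical
% yield = 100 * 29.07 / 52.18
% yield = 55.71100038 %, rounded to 4 dp:

55.7110 %


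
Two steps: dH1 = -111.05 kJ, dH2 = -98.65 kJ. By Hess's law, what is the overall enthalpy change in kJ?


Hess's law: enthalpy is a state function, so add the step enthalpies.
dH_total = dH1 + dH2 = -111.05 + (-98.65)
dH_total = -209.7 kJ:

-209.70 kJ


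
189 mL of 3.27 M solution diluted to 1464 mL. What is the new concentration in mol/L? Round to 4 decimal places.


Dilution: M1*V1 = M2*V2, solve for M2.
M2 = M1*V1 / V2
M2 = 3.27 * 189 / 1464
M2 = 618.03 / 1464
M2 = 0.42215164 mol/L, rounded to 4 dp:

0.4222 mol/L


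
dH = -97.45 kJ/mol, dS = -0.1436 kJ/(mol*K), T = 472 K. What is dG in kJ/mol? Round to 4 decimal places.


Gibbs: dG = dH - T*dS (consistent units, dS already in kJ/(mol*K)).
T*dS = 472 * -0.1436 = -67.7792
dG = -97.45 - (-67.7792)
dG = -29.6708 kJ/mol, rounded to 4 dp:

-29.6708 kJ/mol


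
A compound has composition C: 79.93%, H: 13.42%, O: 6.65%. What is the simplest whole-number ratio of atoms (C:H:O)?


Assume 100 g of compound, divide each mass% by atomic mass to get moles, then normalize by the smallest to get a raw atom ratio.
Moles per 100 g: C: 79.93/12.011 = 6.6547, H: 13.42/1.008 = 13.3135, O: 6.65/15.999 = 0.4157
Raw ratio (divide by min = 0.4157): C: 16.01, H: 32.03, O: 1.0
Multiply by 1 to clear fractions: C: 16.01 ~= 16, H: 32.03 ~= 32, O: 1.0 ~= 1
Reduce by GCD to get the simplest whole-number ratio:

16:32:1


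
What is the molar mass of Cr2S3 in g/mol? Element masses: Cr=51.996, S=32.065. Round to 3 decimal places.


M = sum(count * atomic_mass) over atoms.
M = 2*51.996 + 3*32.065
M = 103.992 + 96.195
M = 200.187 g/mol, rounded to 3 dp:

200.187 g/mol


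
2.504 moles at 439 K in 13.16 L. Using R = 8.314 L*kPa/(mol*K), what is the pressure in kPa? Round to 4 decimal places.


PV = nRT, solve for P = nRT / V.
nRT = 2.504 * 8.314 * 439 = 9139.2144
P = 9139.2144 / 13.16
P = 694.46917933 kPa, rounded to 4 dp:

694.4692 kPa


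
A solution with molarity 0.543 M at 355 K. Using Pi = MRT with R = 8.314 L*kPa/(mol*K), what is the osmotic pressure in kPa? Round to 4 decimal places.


Osmotic pressure (van't Hoff): Pi = M*R*T.
RT = 8.314 * 355 = 2951.47
Pi = 0.543 * 2951.47
Pi = 1602.64821 kPa, rounded to 4 dp:

1602.6482 kPa


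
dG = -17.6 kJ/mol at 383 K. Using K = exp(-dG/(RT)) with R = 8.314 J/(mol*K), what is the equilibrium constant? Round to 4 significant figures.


dG is in kJ/mol; multiply by 1000 to match R in J/(mol*K).
RT = 8.314 * 383 = 3184.262 J/mol
exponent = -dG*1000 / (RT) = -(-17.6*1000) / 3184.262 = 5.52718338
K = exp(5.52718338)
K = 251.43472, rounded to 4 significant figures:

251.4


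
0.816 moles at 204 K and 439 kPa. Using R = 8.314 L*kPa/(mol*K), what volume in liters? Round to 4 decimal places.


PV = nRT, solve for V = nRT / P.
nRT = 0.816 * 8.314 * 204 = 1383.9817
V = 1383.9817 / 439
V = 3.1525779 L, rounded to 4 dp:

3.1526 L


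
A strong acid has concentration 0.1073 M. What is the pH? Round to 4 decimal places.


A strong acid dissociates completely, so [H+] equals the given concentration.
pH = -log10([H+]) = -log10(0.1073)
pH = 0.96940028, rounded to 4 dp:

0.9694


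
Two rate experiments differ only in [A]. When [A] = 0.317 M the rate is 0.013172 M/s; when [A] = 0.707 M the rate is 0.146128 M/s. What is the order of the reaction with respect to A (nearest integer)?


Rate is proportional to [A]^n, so rate2/rate1 = ([A]2/[A]1)^n. Take logs to solve for n.
rate2/rate1 = 0.146128 / 0.013172 = 11.0938
[A]2/[A]1 = 0.707 / 0.317 = 2.2303
n = ln(11.0938) / ln(2.2303) = 3.0
Nearest integer order:

3


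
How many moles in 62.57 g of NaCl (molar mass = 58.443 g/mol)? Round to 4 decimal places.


n = mass / M
n = 62.57 / 58.443
n = 1.07061581 mol, rounded to 4 dp:

1.0706 mol


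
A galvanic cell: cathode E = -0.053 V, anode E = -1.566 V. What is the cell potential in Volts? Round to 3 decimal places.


Standard cell potential: E_cell = E_cathode - E_anode.
E_cell = -0.053 - (-1.566)
E_cell = 1.513 V, rounded to 3 dp:

1.513 V


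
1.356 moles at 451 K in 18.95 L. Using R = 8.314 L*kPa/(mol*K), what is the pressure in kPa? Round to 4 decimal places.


PV = nRT, solve for P = nRT / V.
nRT = 1.356 * 8.314 * 451 = 5084.4766
P = 5084.4766 / 18.95
P = 268.31011082 kPa, rounded to 4 dp:

268.3101 kPa


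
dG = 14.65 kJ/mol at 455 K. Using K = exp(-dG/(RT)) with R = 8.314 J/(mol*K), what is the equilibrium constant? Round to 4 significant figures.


dG is in kJ/mol; multiply by 1000 to match R in J/(mol*K).
RT = 8.314 * 455 = 3782.87 J/mol
exponent = -dG*1000 / (RT) = -(14.65*1000) / 3782.87 = -3.87272098
K = exp(-3.87272098)
K = 0.020801691, rounded to 4 significant figures:

0.02080


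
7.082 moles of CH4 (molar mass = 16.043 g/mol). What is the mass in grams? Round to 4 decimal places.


mass = n * M
mass = 7.082 * 16.043
mass = 113.616526 g, rounded to 4 dp:

113.6165 g


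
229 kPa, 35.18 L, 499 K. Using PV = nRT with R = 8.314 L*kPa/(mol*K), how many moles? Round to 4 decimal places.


PV = nRT, solve for n = PV / (RT).
PV = 229 * 35.18 = 8056.22
RT = 8.314 * 499 = 4148.686
n = 8056.22 / 4148.686
n = 1.94187268 mol, rounded to 4 dp:

1.9419 mol


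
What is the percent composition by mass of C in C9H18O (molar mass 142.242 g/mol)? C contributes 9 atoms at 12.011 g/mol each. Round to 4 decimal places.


pct = 100 * (n_elem * M_elem) / M_total
mass_contribution = 9 * 12.011 = 108.099 g/mol
pct = 100 * 108.099 / 142.242
pct = 75.99654111 %, rounded to 4 dp:

75.9965 %


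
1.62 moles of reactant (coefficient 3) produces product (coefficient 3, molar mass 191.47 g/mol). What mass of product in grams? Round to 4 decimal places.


Use the coefficient ratio to convert reactant moles to product moles, then multiply by the product's molar mass.
moles_P = moles_R * (coeff_P / coeff_R) = 1.62 * (3/3) = 1.62
mass_P = moles_P * M_P = 1.62 * 191.47
mass_P = 310.1814 g, rounded to 4 dp:

310.1814 g


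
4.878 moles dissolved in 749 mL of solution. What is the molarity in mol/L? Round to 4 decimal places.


Convert volume to liters: V_L = V_mL / 1000.
V_L = 749 / 1000 = 0.749 L
M = n / V_L = 4.878 / 0.749
M = 6.51268358 mol/L, rounded to 4 dp:

6.5127 mol/L


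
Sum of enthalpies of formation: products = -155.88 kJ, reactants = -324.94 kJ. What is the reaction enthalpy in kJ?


dH_rxn = sum(dH_f products) - sum(dH_f reactants)
dH_rxn = -155.88 - (-324.94)
dH_rxn = 169.06 kJ:

169.06 kJ


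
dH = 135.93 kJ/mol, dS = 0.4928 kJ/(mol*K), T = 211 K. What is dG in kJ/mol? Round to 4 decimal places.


Gibbs: dG = dH - T*dS (consistent units, dS already in kJ/(mol*K)).
T*dS = 211 * 0.4928 = 103.9808
dG = 135.93 - (103.9808)
dG = 31.9492 kJ/mol, rounded to 4 dp:

31.9492 kJ/mol


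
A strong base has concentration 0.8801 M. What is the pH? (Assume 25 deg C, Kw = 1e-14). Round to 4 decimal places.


A strong base dissociates completely, so [OH-] equals the given concentration.
pOH = -log10([OH-]) = -log10(0.8801) = 0.055468
pH = 14 - pOH = 14 - 0.055468
pH = 13.944532, rounded to 4 dp:

13.9445


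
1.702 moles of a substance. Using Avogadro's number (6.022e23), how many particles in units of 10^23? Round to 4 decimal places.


N = n * NA, then divide by 1e23 for the requested units.
N / 1e23 = n * 6.022
N / 1e23 = 1.702 * 6.022
N / 1e23 = 10.249444, rounded to 4 dp:

10.2494


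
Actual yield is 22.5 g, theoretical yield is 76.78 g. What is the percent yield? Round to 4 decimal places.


% yield = 100 * actual / theoretical
% yield = 100 * 22.5 / 76.78
% yield = 29.30450638 %, rounded to 4 dp:

29.3045 %


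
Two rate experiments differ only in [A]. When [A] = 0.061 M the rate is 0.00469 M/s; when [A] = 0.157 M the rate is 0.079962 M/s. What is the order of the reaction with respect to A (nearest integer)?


Rate is proportional to [A]^n, so rate2/rate1 = ([A]2/[A]1)^n. Take logs to solve for n.
rate2/rate1 = 0.079962 / 0.00469 = 17.0495
[A]2/[A]1 = 0.157 / 0.061 = 2.5738
n = ln(17.0495) / ln(2.5738) = 3.0
Nearest integer order:

3


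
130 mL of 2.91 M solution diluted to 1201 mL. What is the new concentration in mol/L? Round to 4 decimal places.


Dilution: M1*V1 = M2*V2, solve for M2.
M2 = M1*V1 / V2
M2 = 2.91 * 130 / 1201
M2 = 378.3 / 1201
M2 = 0.31498751 mol/L, rounded to 4 dp:

0.3150 mol/L


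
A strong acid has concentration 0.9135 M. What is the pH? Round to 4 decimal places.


A strong acid dissociates completely, so [H+] equals the given concentration.
pH = -log10([H+]) = -log10(0.9135)
pH = 0.03929145, rounded to 4 dp:

0.0393


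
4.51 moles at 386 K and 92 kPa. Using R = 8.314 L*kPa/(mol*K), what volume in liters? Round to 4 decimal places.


PV = nRT, solve for V = nRT / P.
nRT = 4.51 * 8.314 * 386 = 14473.51
V = 14473.51 / 92
V = 157.32076087 L, rounded to 4 dp:

157.3208 L


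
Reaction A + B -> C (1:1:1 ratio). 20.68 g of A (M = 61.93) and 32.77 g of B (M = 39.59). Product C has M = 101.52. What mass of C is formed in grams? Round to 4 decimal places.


Find moles of each reactant; the smaller value is the limiting reagent in a 1:1:1 reaction, so moles_C equals moles of the limiter.
n_A = mass_A / M_A = 20.68 / 61.93 = 0.333925 mol
n_B = mass_B / M_B = 32.77 / 39.59 = 0.827734 mol
Limiting reagent: A (smaller), n_limiting = 0.333925 mol
mass_C = n_limiting * M_C = 0.333925 * 101.52
mass_C = 33.900066 g, rounded to 4 dp:

33.9001 g


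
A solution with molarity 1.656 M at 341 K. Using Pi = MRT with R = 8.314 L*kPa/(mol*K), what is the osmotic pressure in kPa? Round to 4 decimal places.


Osmotic pressure (van't Hoff): Pi = M*R*T.
RT = 8.314 * 341 = 2835.074
Pi = 1.656 * 2835.074
Pi = 4694.882544 kPa, rounded to 4 dp:

4694.8825 kPa


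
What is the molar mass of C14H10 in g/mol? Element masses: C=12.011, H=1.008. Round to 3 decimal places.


M = sum(count * atomic_mass) over atoms.
M = 14*12.011 + 10*1.008
M = 168.154 + 10.08
M = 178.234 g/mol, rounded to 3 dp:

178.234 g/mol


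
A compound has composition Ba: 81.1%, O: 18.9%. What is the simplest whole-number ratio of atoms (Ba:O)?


Assume 100 g of compound, divide each mass% by atomic mass to get moles, then normalize by the smallest to get a raw atom ratio.
Moles per 100 g: Ba: 81.1/137.327 = 0.5906, O: 18.9/15.999 = 1.1813
Raw ratio (divide by min = 0.5906): Ba: 1.0, O: 2.0
Multiply by 1 to clear fractions: Ba: 1.0 ~= 1, O: 2.0 ~= 2
Reduce by GCD to get the simplest whole-number ratio:

1:2


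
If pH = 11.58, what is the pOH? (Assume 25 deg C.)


At 25 deg C, pH + pOH = 14.
pOH = 14 - pH = 14 - 11.58
pOH = 2.42:

2.42


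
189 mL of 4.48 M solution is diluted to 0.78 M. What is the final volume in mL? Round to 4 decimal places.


Dilution: M1*V1 = M2*V2, solve for V2.
V2 = M1*V1 / M2
V2 = 4.48 * 189 / 0.78
V2 = 846.72 / 0.78
V2 = 1085.53846154 mL, rounded to 4 dp:

1085.5385 mL


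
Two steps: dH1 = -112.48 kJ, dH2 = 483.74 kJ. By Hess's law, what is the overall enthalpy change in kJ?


Hess's law: enthalpy is a state function, so add the step enthalpies.
dH_total = dH1 + dH2 = -112.48 + (483.74)
dH_total = 371.26 kJ:

371.26 kJ


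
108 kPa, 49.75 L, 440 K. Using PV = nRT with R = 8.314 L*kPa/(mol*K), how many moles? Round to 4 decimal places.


PV = nRT, solve for n = PV / (RT).
PV = 108 * 49.75 = 5373.0
RT = 8.314 * 440 = 3658.16
n = 5373.0 / 3658.16
n = 1.46877119 mol, rounded to 4 dp:

1.4688 mol


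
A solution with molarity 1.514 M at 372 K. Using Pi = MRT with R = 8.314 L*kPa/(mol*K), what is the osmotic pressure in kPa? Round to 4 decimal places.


Osmotic pressure (van't Hoff): Pi = M*R*T.
RT = 8.314 * 372 = 3092.808
Pi = 1.514 * 3092.808
Pi = 4682.511312 kPa, rounded to 4 dp:

4682.5113 kPa


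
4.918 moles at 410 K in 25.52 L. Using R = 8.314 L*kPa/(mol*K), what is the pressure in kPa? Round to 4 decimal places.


PV = nRT, solve for P = nRT / V.
nRT = 4.918 * 8.314 * 410 = 16764.1833
P = 16764.1833 / 25.52
P = 656.90373433 kPa, rounded to 4 dp:

656.9037 kPa


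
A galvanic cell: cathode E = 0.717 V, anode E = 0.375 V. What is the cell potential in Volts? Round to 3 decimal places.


Standard cell potential: E_cell = E_cathode - E_anode.
E_cell = 0.717 - (0.375)
E_cell = 0.342 V, rounded to 3 dp:

0.342 V


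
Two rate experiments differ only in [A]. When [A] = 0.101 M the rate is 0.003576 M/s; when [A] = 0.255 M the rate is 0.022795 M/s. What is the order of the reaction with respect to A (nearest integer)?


Rate is proportional to [A]^n, so rate2/rate1 = ([A]2/[A]1)^n. Take logs to solve for n.
rate2/rate1 = 0.022795 / 0.003576 = 6.3744
[A]2/[A]1 = 0.255 / 0.101 = 2.5248
n = ln(6.3744) / ln(2.5248) = 2.0
Nearest integer order:

2


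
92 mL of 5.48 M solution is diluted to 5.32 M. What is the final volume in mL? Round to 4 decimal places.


Dilution: M1*V1 = M2*V2, solve for V2.
V2 = M1*V1 / M2
V2 = 5.48 * 92 / 5.32
V2 = 504.16 / 5.32
V2 = 94.76691729 mL, rounded to 4 dp:

94.7669 mL


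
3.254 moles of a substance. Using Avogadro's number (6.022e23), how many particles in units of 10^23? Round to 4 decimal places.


N = n * NA, then divide by 1e23 for the requested units.
N / 1e23 = n * 6.022
N / 1e23 = 3.254 * 6.022
N / 1e23 = 19.595588, rounded to 4 dp:

19.5956


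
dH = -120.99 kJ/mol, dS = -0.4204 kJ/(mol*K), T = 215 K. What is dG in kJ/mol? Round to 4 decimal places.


Gibbs: dG = dH - T*dS (consistent units, dS already in kJ/(mol*K)).
T*dS = 215 * -0.4204 = -90.386
dG = -120.99 - (-90.386)
dG = -30.604 kJ/mol, rounded to 4 dp:

-30.6040 kJ/mol


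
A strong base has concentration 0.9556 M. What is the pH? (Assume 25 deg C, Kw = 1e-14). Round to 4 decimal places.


A strong base dissociates completely, so [OH-] equals the given concentration.
pOH = -log10([OH-]) = -log10(0.9556) = 0.019724
pH = 14 - pOH = 14 - 0.019724
pH = 13.980276, rounded to 4 dp:

13.9803


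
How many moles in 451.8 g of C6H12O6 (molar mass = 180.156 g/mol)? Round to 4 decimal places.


n = mass / M
n = 451.8 / 180.156
n = 2.50782655 mol, rounded to 4 dp:

2.5078 mol


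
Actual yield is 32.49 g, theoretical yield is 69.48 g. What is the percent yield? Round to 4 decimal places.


% yield = 100 * actual / theoretical
% yield = 100 * 32.49 / 69.48
% yield = 46.76165803 %, rounded to 4 dp:

46.7617 %


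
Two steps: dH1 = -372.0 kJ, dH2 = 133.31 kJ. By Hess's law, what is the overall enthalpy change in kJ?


Hess's law: enthalpy is a state function, so add the step enthalpies.
dH_total = dH1 + dH2 = -372.0 + (133.31)
dH_total = -238.69 kJ:

-238.69 kJ


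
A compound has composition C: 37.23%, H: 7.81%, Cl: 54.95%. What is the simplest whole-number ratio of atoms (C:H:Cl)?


Assume 100 g of compound, divide each mass% by atomic mass to get moles, then normalize by the smallest to get a raw atom ratio.
Moles per 100 g: C: 37.23/12.011 = 3.0997, H: 7.81/1.008 = 7.748, Cl: 54.95/35.453 = 1.5499
Raw ratio (divide by min = 1.5499): C: 2.0, H: 4.999, Cl: 1.0
Multiply by 1 to clear fractions: C: 2.0 ~= 2, H: 4.999 ~= 5, Cl: 1.0 ~= 1
Reduce by GCD to get the simplest whole-number ratio:

2:5:1


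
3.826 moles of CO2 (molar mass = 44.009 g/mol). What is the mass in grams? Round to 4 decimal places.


mass = n * M
mass = 3.826 * 44.009
mass = 168.378434 g, rounded to 4 dp:

168.3784 g


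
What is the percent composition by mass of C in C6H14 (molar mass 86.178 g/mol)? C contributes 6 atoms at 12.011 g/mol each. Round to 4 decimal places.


pct = 100 * (n_elem * M_elem) / M_total
mass_contribution = 6 * 12.011 = 72.066 g/mol
pct = 100 * 72.066 / 86.178
pct = 83.62459096 %, rounded to 4 dp:

83.6246 %


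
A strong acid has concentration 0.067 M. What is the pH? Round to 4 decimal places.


A strong acid dissociates completely, so [H+] equals the given concentration.
pH = -log10([H+]) = -log10(0.067)
pH = 1.1739252, rounded to 4 dp:

1.1739


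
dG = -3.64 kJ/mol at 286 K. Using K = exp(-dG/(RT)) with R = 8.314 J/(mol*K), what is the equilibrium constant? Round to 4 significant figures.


dG is in kJ/mol; multiply by 1000 to match R in J/(mol*K).
RT = 8.314 * 286 = 2377.804 J/mol
exponent = -dG*1000 / (RT) = -(-3.64*1000) / 2377.804 = 1.53082424
K = exp(1.53082424)
K = 4.6219849, rounded to 4 significant figures:

4.622


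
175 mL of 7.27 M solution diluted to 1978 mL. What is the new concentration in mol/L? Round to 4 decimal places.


Dilution: M1*V1 = M2*V2, solve for M2.
M2 = M1*V1 / V2
M2 = 7.27 * 175 / 1978
M2 = 1272.25 / 1978
M2 = 0.6432002 mol/L, rounded to 4 dp:

0.6432 mol/L


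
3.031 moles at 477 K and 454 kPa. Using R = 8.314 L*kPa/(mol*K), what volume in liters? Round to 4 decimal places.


PV = nRT, solve for V = nRT / P.
nRT = 3.031 * 8.314 * 477 = 12020.2731
V = 12020.2731 / 454
V = 26.47637247 L, rounded to 4 dp:

26.4764 L


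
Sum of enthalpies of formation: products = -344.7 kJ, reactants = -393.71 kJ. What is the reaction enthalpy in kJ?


dH_rxn = sum(dH_f products) - sum(dH_f reactants)
dH_rxn = -344.7 - (-393.71)
dH_rxn = 49.01 kJ:

49.01 kJ


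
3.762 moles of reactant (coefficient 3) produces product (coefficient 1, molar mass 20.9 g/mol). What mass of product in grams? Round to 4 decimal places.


Use the coefficient ratio to convert reactant moles to product moles, then multiply by the product's molar mass.
moles_P = moles_R * (coeff_P / coeff_R) = 3.762 * (1/3) = 1.254
mass_P = moles_P * M_P = 1.254 * 20.9
mass_P = 26.2086 g, rounded to 4 dp:

26.2086 g


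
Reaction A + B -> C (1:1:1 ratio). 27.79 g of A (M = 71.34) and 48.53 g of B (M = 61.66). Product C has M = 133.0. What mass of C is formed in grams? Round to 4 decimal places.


Find moles of each reactant; the smaller value is the limiting reagent in a 1:1:1 reaction, so moles_C equals moles of the limiter.
n_A = mass_A / M_A = 27.79 / 71.34 = 0.389543 mol
n_B = mass_B / M_B = 48.53 / 61.66 = 0.787058 mol
Limiting reagent: A (smaller), n_limiting = 0.389543 mol
mass_C = n_limiting * M_C = 0.389543 * 133.0
mass_C = 51.809219 g, rounded to 4 dp:

51.8092 g


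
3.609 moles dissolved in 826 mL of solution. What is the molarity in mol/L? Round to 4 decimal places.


Convert volume to liters: V_L = V_mL / 1000.
V_L = 826 / 1000 = 0.826 L
M = n / V_L = 3.609 / 0.826
M = 4.36924939 mol/L, rounded to 4 dp:

4.3692 mol/L


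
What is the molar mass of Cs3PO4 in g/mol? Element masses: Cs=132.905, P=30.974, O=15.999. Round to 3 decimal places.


M = sum(count * atomic_mass) over atoms.
M = 3*132.905 + 1*30.974 + 4*15.999
M = 398.715 + 30.974 + 63.996
M = 493.685 g/mol, rounded to 3 dp:

493.685 g/mol


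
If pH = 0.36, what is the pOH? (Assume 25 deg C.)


At 25 deg C, pH + pOH = 14.
pOH = 14 - pH = 14 - 0.36
pOH = 13.64:

13.64


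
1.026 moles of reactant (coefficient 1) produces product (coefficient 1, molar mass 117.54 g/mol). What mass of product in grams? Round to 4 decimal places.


Use the coefficient ratio to convert reactant moles to product moles, then multiply by the product's molar mass.
moles_P = moles_R * (coeff_P / coeff_R) = 1.026 * (1/1) = 1.026
mass_P = moles_P * M_P = 1.026 * 117.54
mass_P = 120.59604 g, rounded to 4 dp:

120.5960 g
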